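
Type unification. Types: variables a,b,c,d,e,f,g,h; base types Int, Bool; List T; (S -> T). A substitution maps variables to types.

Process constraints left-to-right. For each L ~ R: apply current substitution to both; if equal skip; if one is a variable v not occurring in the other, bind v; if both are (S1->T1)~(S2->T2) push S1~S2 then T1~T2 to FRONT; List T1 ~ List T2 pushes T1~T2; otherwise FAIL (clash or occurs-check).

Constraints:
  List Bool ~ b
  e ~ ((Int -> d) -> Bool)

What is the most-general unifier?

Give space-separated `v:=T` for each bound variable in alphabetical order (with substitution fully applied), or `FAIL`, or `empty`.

Answer: b:=List Bool e:=((Int -> d) -> Bool)

Derivation:
step 1: unify List Bool ~ b  [subst: {-} | 1 pending]
  bind b := List Bool
step 2: unify e ~ ((Int -> d) -> Bool)  [subst: {b:=List Bool} | 0 pending]
  bind e := ((Int -> d) -> Bool)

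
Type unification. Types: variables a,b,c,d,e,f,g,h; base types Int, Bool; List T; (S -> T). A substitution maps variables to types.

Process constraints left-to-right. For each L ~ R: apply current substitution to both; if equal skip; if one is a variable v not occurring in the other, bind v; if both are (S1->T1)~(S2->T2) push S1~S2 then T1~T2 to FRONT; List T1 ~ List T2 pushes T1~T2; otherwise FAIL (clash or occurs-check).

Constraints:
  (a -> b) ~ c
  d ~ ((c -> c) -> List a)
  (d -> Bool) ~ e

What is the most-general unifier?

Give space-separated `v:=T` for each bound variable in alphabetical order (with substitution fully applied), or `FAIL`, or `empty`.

step 1: unify (a -> b) ~ c  [subst: {-} | 2 pending]
  bind c := (a -> b)
step 2: unify d ~ (((a -> b) -> (a -> b)) -> List a)  [subst: {c:=(a -> b)} | 1 pending]
  bind d := (((a -> b) -> (a -> b)) -> List a)
step 3: unify ((((a -> b) -> (a -> b)) -> List a) -> Bool) ~ e  [subst: {c:=(a -> b), d:=(((a -> b) -> (a -> b)) -> List a)} | 0 pending]
  bind e := ((((a -> b) -> (a -> b)) -> List a) -> Bool)

Answer: c:=(a -> b) d:=(((a -> b) -> (a -> b)) -> List a) e:=((((a -> b) -> (a -> b)) -> List a) -> Bool)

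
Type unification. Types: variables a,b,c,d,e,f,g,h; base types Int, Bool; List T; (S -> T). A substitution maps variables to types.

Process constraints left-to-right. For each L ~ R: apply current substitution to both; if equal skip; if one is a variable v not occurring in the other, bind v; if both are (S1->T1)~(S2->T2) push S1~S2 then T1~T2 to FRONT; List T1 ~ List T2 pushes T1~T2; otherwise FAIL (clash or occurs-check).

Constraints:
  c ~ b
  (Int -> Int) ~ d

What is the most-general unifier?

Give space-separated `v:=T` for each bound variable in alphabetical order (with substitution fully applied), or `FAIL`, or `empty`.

step 1: unify c ~ b  [subst: {-} | 1 pending]
  bind c := b
step 2: unify (Int -> Int) ~ d  [subst: {c:=b} | 0 pending]
  bind d := (Int -> Int)

Answer: c:=b d:=(Int -> Int)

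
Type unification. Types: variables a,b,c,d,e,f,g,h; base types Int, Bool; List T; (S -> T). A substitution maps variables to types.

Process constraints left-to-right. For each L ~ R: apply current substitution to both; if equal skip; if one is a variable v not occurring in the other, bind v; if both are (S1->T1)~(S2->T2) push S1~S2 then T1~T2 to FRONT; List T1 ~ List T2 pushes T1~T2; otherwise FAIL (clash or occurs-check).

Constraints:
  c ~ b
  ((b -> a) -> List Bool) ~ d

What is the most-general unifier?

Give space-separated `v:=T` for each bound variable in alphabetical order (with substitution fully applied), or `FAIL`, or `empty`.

Answer: c:=b d:=((b -> a) -> List Bool)

Derivation:
step 1: unify c ~ b  [subst: {-} | 1 pending]
  bind c := b
step 2: unify ((b -> a) -> List Bool) ~ d  [subst: {c:=b} | 0 pending]
  bind d := ((b -> a) -> List Bool)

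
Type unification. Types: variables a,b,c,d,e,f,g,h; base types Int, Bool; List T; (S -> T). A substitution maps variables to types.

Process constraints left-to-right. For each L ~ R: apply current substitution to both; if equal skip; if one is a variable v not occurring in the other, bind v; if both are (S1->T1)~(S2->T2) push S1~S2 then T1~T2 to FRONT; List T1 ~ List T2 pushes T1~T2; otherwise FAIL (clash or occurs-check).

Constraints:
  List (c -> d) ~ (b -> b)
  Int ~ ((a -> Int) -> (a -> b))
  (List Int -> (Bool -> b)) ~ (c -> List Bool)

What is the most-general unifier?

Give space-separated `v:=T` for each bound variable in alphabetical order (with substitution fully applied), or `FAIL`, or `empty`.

Answer: FAIL

Derivation:
step 1: unify List (c -> d) ~ (b -> b)  [subst: {-} | 2 pending]
  clash: List (c -> d) vs (b -> b)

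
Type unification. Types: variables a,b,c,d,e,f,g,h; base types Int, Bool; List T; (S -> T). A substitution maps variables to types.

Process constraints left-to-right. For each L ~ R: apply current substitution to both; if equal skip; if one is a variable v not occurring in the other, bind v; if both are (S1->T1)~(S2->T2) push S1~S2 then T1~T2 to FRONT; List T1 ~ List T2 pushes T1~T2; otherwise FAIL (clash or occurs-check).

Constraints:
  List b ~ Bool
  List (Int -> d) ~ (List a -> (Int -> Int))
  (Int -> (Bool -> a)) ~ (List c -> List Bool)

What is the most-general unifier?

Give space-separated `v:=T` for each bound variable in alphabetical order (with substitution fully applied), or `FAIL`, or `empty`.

step 1: unify List b ~ Bool  [subst: {-} | 2 pending]
  clash: List b vs Bool

Answer: FAIL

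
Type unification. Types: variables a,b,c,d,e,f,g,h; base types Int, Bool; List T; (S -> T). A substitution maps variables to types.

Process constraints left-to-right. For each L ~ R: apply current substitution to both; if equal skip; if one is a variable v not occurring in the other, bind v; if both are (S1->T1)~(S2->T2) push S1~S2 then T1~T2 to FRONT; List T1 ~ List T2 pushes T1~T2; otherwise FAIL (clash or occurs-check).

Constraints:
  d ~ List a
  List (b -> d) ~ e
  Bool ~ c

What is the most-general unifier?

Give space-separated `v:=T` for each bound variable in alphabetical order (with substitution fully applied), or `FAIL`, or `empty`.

Answer: c:=Bool d:=List a e:=List (b -> List a)

Derivation:
step 1: unify d ~ List a  [subst: {-} | 2 pending]
  bind d := List a
step 2: unify List (b -> List a) ~ e  [subst: {d:=List a} | 1 pending]
  bind e := List (b -> List a)
step 3: unify Bool ~ c  [subst: {d:=List a, e:=List (b -> List a)} | 0 pending]
  bind c := Bool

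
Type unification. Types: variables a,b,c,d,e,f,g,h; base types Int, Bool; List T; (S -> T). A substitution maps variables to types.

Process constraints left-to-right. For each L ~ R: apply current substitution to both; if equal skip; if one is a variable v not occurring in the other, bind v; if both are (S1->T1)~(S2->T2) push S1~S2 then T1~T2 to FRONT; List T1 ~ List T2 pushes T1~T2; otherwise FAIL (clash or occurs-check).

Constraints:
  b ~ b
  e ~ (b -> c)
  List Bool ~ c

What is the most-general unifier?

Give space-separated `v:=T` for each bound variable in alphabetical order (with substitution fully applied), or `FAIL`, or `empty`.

step 1: unify b ~ b  [subst: {-} | 2 pending]
  -> identical, skip
step 2: unify e ~ (b -> c)  [subst: {-} | 1 pending]
  bind e := (b -> c)
step 3: unify List Bool ~ c  [subst: {e:=(b -> c)} | 0 pending]
  bind c := List Bool

Answer: c:=List Bool e:=(b -> List Bool)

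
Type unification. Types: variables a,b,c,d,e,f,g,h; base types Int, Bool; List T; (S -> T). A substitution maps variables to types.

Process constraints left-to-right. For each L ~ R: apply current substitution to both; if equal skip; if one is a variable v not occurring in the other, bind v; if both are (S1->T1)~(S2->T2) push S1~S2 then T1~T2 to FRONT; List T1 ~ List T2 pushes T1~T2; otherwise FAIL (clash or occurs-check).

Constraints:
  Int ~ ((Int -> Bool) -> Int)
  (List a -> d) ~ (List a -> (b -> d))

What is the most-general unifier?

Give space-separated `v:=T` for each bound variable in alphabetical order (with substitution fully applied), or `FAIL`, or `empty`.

step 1: unify Int ~ ((Int -> Bool) -> Int)  [subst: {-} | 1 pending]
  clash: Int vs ((Int -> Bool) -> Int)

Answer: FAIL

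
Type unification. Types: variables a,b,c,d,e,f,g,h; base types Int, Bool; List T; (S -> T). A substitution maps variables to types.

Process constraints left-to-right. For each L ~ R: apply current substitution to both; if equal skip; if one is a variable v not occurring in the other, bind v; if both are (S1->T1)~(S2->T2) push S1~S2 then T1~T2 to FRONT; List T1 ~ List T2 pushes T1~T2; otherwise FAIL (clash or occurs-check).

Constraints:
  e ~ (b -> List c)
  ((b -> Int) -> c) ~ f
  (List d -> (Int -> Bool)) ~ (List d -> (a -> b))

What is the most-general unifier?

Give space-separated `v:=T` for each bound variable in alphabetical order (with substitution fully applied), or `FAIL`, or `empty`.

Answer: a:=Int b:=Bool e:=(Bool -> List c) f:=((Bool -> Int) -> c)

Derivation:
step 1: unify e ~ (b -> List c)  [subst: {-} | 2 pending]
  bind e := (b -> List c)
step 2: unify ((b -> Int) -> c) ~ f  [subst: {e:=(b -> List c)} | 1 pending]
  bind f := ((b -> Int) -> c)
step 3: unify (List d -> (Int -> Bool)) ~ (List d -> (a -> b))  [subst: {e:=(b -> List c), f:=((b -> Int) -> c)} | 0 pending]
  -> decompose arrow: push List d~List d, (Int -> Bool)~(a -> b)
step 4: unify List d ~ List d  [subst: {e:=(b -> List c), f:=((b -> Int) -> c)} | 1 pending]
  -> identical, skip
step 5: unify (Int -> Bool) ~ (a -> b)  [subst: {e:=(b -> List c), f:=((b -> Int) -> c)} | 0 pending]
  -> decompose arrow: push Int~a, Bool~b
step 6: unify Int ~ a  [subst: {e:=(b -> List c), f:=((b -> Int) -> c)} | 1 pending]
  bind a := Int
step 7: unify Bool ~ b  [subst: {e:=(b -> List c), f:=((b -> Int) -> c), a:=Int} | 0 pending]
  bind b := Bool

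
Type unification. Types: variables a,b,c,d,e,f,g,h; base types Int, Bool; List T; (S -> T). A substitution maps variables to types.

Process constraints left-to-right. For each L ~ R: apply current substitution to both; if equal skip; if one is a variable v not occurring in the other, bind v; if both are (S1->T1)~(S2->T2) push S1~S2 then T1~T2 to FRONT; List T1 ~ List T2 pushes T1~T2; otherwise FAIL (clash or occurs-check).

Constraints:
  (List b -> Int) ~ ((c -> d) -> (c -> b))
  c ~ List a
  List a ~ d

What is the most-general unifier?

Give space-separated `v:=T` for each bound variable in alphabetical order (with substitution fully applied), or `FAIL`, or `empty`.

Answer: FAIL

Derivation:
step 1: unify (List b -> Int) ~ ((c -> d) -> (c -> b))  [subst: {-} | 2 pending]
  -> decompose arrow: push List b~(c -> d), Int~(c -> b)
step 2: unify List b ~ (c -> d)  [subst: {-} | 3 pending]
  clash: List b vs (c -> d)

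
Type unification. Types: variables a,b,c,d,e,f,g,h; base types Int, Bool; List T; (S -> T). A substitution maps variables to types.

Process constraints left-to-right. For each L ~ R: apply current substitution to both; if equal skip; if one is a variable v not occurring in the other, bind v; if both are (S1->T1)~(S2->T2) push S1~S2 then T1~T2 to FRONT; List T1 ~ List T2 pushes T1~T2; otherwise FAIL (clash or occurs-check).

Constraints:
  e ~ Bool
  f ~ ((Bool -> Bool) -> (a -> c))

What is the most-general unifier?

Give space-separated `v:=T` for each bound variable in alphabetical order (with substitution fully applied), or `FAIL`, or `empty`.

Answer: e:=Bool f:=((Bool -> Bool) -> (a -> c))

Derivation:
step 1: unify e ~ Bool  [subst: {-} | 1 pending]
  bind e := Bool
step 2: unify f ~ ((Bool -> Bool) -> (a -> c))  [subst: {e:=Bool} | 0 pending]
  bind f := ((Bool -> Bool) -> (a -> c))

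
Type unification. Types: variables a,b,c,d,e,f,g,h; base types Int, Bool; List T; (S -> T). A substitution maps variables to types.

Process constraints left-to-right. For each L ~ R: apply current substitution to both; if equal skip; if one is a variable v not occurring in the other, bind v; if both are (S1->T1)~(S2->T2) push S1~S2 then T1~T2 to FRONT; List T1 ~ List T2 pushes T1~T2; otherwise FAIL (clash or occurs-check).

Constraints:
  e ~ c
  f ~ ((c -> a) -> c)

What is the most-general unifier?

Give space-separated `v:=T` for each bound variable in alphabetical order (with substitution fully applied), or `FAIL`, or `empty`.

step 1: unify e ~ c  [subst: {-} | 1 pending]
  bind e := c
step 2: unify f ~ ((c -> a) -> c)  [subst: {e:=c} | 0 pending]
  bind f := ((c -> a) -> c)

Answer: e:=c f:=((c -> a) -> c)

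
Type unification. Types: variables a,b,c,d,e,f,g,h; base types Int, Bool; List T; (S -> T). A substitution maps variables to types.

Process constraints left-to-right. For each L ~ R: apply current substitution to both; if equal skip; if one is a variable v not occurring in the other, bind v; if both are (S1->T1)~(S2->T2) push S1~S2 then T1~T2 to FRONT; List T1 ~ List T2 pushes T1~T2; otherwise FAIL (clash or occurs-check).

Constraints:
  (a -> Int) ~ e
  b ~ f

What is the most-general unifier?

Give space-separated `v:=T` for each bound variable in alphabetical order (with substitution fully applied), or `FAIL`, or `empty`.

step 1: unify (a -> Int) ~ e  [subst: {-} | 1 pending]
  bind e := (a -> Int)
step 2: unify b ~ f  [subst: {e:=(a -> Int)} | 0 pending]
  bind b := f

Answer: b:=f e:=(a -> Int)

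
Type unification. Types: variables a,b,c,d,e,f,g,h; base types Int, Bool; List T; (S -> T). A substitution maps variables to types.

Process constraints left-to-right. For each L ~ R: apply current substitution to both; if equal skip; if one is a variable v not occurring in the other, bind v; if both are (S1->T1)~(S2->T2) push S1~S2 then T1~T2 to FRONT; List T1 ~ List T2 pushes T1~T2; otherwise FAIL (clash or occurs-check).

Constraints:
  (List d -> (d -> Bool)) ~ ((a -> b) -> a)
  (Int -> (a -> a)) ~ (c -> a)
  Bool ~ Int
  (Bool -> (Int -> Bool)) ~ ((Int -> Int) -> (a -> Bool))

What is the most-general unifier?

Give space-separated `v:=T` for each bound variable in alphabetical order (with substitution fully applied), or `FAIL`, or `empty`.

Answer: FAIL

Derivation:
step 1: unify (List d -> (d -> Bool)) ~ ((a -> b) -> a)  [subst: {-} | 3 pending]
  -> decompose arrow: push List d~(a -> b), (d -> Bool)~a
step 2: unify List d ~ (a -> b)  [subst: {-} | 4 pending]
  clash: List d vs (a -> b)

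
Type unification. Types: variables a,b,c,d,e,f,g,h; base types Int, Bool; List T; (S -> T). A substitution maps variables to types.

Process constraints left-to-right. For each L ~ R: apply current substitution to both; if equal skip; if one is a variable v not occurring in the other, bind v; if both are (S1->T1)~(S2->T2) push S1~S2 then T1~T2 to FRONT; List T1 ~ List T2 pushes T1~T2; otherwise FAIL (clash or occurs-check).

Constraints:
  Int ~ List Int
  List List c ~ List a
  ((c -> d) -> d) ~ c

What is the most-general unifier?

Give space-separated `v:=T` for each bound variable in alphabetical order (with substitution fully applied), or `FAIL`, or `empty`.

step 1: unify Int ~ List Int  [subst: {-} | 2 pending]
  clash: Int vs List Int

Answer: FAIL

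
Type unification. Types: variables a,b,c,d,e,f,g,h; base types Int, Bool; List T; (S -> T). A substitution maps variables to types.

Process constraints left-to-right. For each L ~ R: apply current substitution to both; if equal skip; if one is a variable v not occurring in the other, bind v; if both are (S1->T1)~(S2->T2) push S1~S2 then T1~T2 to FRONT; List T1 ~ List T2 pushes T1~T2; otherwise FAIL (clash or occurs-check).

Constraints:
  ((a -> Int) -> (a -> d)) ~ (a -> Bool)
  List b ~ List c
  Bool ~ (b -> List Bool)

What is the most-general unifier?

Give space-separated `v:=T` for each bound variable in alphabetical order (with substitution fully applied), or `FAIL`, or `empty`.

step 1: unify ((a -> Int) -> (a -> d)) ~ (a -> Bool)  [subst: {-} | 2 pending]
  -> decompose arrow: push (a -> Int)~a, (a -> d)~Bool
step 2: unify (a -> Int) ~ a  [subst: {-} | 3 pending]
  occurs-check fail

Answer: FAIL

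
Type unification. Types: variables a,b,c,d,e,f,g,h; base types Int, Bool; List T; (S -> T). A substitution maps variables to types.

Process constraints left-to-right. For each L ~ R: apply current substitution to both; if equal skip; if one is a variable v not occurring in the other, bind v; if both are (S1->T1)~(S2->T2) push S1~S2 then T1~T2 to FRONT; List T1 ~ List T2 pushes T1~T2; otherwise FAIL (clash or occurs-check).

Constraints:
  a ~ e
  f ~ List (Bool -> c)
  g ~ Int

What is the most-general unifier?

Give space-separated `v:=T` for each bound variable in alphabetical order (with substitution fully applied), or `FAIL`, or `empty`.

Answer: a:=e f:=List (Bool -> c) g:=Int

Derivation:
step 1: unify a ~ e  [subst: {-} | 2 pending]
  bind a := e
step 2: unify f ~ List (Bool -> c)  [subst: {a:=e} | 1 pending]
  bind f := List (Bool -> c)
step 3: unify g ~ Int  [subst: {a:=e, f:=List (Bool -> c)} | 0 pending]
  bind g := Int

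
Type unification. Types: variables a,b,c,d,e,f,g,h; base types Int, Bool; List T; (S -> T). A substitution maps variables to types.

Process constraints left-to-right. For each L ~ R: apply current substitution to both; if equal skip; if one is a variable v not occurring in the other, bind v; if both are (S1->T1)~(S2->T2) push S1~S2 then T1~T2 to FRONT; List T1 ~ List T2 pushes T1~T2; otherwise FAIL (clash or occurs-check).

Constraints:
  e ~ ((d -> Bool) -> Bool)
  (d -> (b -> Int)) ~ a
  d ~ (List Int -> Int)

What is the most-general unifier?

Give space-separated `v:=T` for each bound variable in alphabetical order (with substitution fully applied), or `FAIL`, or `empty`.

Answer: a:=((List Int -> Int) -> (b -> Int)) d:=(List Int -> Int) e:=(((List Int -> Int) -> Bool) -> Bool)

Derivation:
step 1: unify e ~ ((d -> Bool) -> Bool)  [subst: {-} | 2 pending]
  bind e := ((d -> Bool) -> Bool)
step 2: unify (d -> (b -> Int)) ~ a  [subst: {e:=((d -> Bool) -> Bool)} | 1 pending]
  bind a := (d -> (b -> Int))
step 3: unify d ~ (List Int -> Int)  [subst: {e:=((d -> Bool) -> Bool), a:=(d -> (b -> Int))} | 0 pending]
  bind d := (List Int -> Int)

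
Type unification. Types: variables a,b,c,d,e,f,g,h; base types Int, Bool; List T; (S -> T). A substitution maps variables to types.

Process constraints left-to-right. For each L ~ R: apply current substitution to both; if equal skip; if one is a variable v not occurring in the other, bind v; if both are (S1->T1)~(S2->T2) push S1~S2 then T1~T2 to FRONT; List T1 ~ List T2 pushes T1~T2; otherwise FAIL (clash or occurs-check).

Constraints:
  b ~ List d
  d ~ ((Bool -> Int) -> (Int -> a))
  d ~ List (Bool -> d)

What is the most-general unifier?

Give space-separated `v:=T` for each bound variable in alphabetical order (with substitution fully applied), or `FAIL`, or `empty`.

step 1: unify b ~ List d  [subst: {-} | 2 pending]
  bind b := List d
step 2: unify d ~ ((Bool -> Int) -> (Int -> a))  [subst: {b:=List d} | 1 pending]
  bind d := ((Bool -> Int) -> (Int -> a))
step 3: unify ((Bool -> Int) -> (Int -> a)) ~ List (Bool -> ((Bool -> Int) -> (Int -> a)))  [subst: {b:=List d, d:=((Bool -> Int) -> (Int -> a))} | 0 pending]
  clash: ((Bool -> Int) -> (Int -> a)) vs List (Bool -> ((Bool -> Int) -> (Int -> a)))

Answer: FAIL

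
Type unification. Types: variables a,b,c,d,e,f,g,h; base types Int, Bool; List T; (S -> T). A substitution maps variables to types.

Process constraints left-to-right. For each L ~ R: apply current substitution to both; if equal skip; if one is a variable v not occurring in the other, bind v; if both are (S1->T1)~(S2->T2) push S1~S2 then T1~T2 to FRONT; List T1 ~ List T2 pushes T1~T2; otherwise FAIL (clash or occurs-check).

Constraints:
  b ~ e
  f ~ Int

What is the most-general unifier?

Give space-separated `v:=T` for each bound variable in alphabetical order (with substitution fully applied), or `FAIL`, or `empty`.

step 1: unify b ~ e  [subst: {-} | 1 pending]
  bind b := e
step 2: unify f ~ Int  [subst: {b:=e} | 0 pending]
  bind f := Int

Answer: b:=e f:=Int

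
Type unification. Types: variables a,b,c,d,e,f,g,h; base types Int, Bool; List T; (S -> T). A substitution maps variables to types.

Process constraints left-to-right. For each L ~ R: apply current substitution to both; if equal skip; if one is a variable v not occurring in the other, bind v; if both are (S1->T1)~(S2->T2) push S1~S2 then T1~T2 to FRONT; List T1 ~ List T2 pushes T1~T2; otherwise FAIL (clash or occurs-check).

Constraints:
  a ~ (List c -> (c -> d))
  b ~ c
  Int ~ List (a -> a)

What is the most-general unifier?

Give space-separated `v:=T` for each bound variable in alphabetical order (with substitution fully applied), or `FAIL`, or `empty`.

Answer: FAIL

Derivation:
step 1: unify a ~ (List c -> (c -> d))  [subst: {-} | 2 pending]
  bind a := (List c -> (c -> d))
step 2: unify b ~ c  [subst: {a:=(List c -> (c -> d))} | 1 pending]
  bind b := c
step 3: unify Int ~ List ((List c -> (c -> d)) -> (List c -> (c -> d)))  [subst: {a:=(List c -> (c -> d)), b:=c} | 0 pending]
  clash: Int vs List ((List c -> (c -> d)) -> (List c -> (c -> d)))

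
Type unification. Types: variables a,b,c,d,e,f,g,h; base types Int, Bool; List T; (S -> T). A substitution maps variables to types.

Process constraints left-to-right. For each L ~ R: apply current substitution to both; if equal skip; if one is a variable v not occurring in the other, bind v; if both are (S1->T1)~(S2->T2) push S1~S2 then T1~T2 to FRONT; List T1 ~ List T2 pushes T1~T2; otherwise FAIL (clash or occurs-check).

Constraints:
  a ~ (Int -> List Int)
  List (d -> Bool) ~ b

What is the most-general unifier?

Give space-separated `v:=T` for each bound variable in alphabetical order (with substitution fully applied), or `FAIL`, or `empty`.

step 1: unify a ~ (Int -> List Int)  [subst: {-} | 1 pending]
  bind a := (Int -> List Int)
step 2: unify List (d -> Bool) ~ b  [subst: {a:=(Int -> List Int)} | 0 pending]
  bind b := List (d -> Bool)

Answer: a:=(Int -> List Int) b:=List (d -> Bool)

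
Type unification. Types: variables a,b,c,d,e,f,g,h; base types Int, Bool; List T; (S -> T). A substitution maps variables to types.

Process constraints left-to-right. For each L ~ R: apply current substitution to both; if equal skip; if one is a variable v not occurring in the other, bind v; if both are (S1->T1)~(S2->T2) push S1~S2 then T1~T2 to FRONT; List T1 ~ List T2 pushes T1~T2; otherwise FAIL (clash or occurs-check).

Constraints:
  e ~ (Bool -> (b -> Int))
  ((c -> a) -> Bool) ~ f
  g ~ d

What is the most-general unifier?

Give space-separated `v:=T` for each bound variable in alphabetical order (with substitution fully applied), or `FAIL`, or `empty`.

Answer: e:=(Bool -> (b -> Int)) f:=((c -> a) -> Bool) g:=d

Derivation:
step 1: unify e ~ (Bool -> (b -> Int))  [subst: {-} | 2 pending]
  bind e := (Bool -> (b -> Int))
step 2: unify ((c -> a) -> Bool) ~ f  [subst: {e:=(Bool -> (b -> Int))} | 1 pending]
  bind f := ((c -> a) -> Bool)
step 3: unify g ~ d  [subst: {e:=(Bool -> (b -> Int)), f:=((c -> a) -> Bool)} | 0 pending]
  bind g := d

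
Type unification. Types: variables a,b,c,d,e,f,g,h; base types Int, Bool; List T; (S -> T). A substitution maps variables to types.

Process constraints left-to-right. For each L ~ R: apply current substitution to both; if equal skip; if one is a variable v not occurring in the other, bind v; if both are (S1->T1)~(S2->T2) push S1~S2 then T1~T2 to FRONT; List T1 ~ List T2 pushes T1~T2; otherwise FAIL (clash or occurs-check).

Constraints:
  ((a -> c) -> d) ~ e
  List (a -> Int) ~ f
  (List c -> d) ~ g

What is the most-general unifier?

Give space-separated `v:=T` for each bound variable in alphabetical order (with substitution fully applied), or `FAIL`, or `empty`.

step 1: unify ((a -> c) -> d) ~ e  [subst: {-} | 2 pending]
  bind e := ((a -> c) -> d)
step 2: unify List (a -> Int) ~ f  [subst: {e:=((a -> c) -> d)} | 1 pending]
  bind f := List (a -> Int)
step 3: unify (List c -> d) ~ g  [subst: {e:=((a -> c) -> d), f:=List (a -> Int)} | 0 pending]
  bind g := (List c -> d)

Answer: e:=((a -> c) -> d) f:=List (a -> Int) g:=(List c -> d)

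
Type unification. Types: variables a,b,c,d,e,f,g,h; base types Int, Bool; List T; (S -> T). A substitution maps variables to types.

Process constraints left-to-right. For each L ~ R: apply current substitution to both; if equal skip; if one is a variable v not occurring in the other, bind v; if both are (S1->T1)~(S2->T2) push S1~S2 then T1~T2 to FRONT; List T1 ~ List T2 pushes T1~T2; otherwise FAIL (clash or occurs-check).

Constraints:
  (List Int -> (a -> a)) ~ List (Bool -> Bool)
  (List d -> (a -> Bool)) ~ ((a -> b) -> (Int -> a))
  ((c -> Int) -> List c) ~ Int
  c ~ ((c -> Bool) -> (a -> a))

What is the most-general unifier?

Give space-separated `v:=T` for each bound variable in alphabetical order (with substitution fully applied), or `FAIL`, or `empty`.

step 1: unify (List Int -> (a -> a)) ~ List (Bool -> Bool)  [subst: {-} | 3 pending]
  clash: (List Int -> (a -> a)) vs List (Bool -> Bool)

Answer: FAIL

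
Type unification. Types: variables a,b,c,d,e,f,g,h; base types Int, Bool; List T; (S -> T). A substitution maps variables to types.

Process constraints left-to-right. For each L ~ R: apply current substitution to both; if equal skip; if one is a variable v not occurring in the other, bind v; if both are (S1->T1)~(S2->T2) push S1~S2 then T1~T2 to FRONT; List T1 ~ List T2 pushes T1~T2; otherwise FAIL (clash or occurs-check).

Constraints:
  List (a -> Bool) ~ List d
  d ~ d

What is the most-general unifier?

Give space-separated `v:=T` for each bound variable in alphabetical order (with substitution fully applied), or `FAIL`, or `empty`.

step 1: unify List (a -> Bool) ~ List d  [subst: {-} | 1 pending]
  -> decompose List: push (a -> Bool)~d
step 2: unify (a -> Bool) ~ d  [subst: {-} | 1 pending]
  bind d := (a -> Bool)
step 3: unify (a -> Bool) ~ (a -> Bool)  [subst: {d:=(a -> Bool)} | 0 pending]
  -> identical, skip

Answer: d:=(a -> Bool)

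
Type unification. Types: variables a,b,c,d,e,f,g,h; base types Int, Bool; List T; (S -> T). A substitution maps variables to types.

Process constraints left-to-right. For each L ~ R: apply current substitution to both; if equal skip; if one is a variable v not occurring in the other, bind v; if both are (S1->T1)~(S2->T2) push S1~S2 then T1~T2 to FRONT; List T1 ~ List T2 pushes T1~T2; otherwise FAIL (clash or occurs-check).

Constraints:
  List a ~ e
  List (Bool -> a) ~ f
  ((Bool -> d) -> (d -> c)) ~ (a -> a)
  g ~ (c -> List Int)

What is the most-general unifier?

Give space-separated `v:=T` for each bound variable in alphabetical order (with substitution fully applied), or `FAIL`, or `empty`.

step 1: unify List a ~ e  [subst: {-} | 3 pending]
  bind e := List a
step 2: unify List (Bool -> a) ~ f  [subst: {e:=List a} | 2 pending]
  bind f := List (Bool -> a)
step 3: unify ((Bool -> d) -> (d -> c)) ~ (a -> a)  [subst: {e:=List a, f:=List (Bool -> a)} | 1 pending]
  -> decompose arrow: push (Bool -> d)~a, (d -> c)~a
step 4: unify (Bool -> d) ~ a  [subst: {e:=List a, f:=List (Bool -> a)} | 2 pending]
  bind a := (Bool -> d)
step 5: unify (d -> c) ~ (Bool -> d)  [subst: {e:=List a, f:=List (Bool -> a), a:=(Bool -> d)} | 1 pending]
  -> decompose arrow: push d~Bool, c~d
step 6: unify d ~ Bool  [subst: {e:=List a, f:=List (Bool -> a), a:=(Bool -> d)} | 2 pending]
  bind d := Bool
step 7: unify c ~ Bool  [subst: {e:=List a, f:=List (Bool -> a), a:=(Bool -> d), d:=Bool} | 1 pending]
  bind c := Bool
step 8: unify g ~ (Bool -> List Int)  [subst: {e:=List a, f:=List (Bool -> a), a:=(Bool -> d), d:=Bool, c:=Bool} | 0 pending]
  bind g := (Bool -> List Int)

Answer: a:=(Bool -> Bool) c:=Bool d:=Bool e:=List (Bool -> Bool) f:=List (Bool -> (Bool -> Bool)) g:=(Bool -> List Int)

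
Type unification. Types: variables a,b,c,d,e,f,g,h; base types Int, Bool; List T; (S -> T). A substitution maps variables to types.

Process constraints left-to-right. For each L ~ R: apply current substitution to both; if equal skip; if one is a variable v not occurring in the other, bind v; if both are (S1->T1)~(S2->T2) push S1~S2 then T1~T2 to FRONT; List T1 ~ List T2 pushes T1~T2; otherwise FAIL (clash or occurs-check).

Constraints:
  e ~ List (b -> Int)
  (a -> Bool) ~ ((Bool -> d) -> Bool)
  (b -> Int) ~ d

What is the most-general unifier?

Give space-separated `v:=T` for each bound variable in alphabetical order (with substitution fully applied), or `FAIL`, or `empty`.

Answer: a:=(Bool -> (b -> Int)) d:=(b -> Int) e:=List (b -> Int)

Derivation:
step 1: unify e ~ List (b -> Int)  [subst: {-} | 2 pending]
  bind e := List (b -> Int)
step 2: unify (a -> Bool) ~ ((Bool -> d) -> Bool)  [subst: {e:=List (b -> Int)} | 1 pending]
  -> decompose arrow: push a~(Bool -> d), Bool~Bool
step 3: unify a ~ (Bool -> d)  [subst: {e:=List (b -> Int)} | 2 pending]
  bind a := (Bool -> d)
step 4: unify Bool ~ Bool  [subst: {e:=List (b -> Int), a:=(Bool -> d)} | 1 pending]
  -> identical, skip
step 5: unify (b -> Int) ~ d  [subst: {e:=List (b -> Int), a:=(Bool -> d)} | 0 pending]
  bind d := (b -> Int)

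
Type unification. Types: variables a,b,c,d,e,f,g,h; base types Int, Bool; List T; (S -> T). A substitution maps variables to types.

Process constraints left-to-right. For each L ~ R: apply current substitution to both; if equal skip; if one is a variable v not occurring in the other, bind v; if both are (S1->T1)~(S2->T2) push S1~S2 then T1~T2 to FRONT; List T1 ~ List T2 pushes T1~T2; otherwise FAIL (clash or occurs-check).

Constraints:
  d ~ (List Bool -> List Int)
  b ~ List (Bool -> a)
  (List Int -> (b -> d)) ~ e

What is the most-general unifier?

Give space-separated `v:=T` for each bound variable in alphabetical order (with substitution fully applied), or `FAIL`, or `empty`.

step 1: unify d ~ (List Bool -> List Int)  [subst: {-} | 2 pending]
  bind d := (List Bool -> List Int)
step 2: unify b ~ List (Bool -> a)  [subst: {d:=(List Bool -> List Int)} | 1 pending]
  bind b := List (Bool -> a)
step 3: unify (List Int -> (List (Bool -> a) -> (List Bool -> List Int))) ~ e  [subst: {d:=(List Bool -> List Int), b:=List (Bool -> a)} | 0 pending]
  bind e := (List Int -> (List (Bool -> a) -> (List Bool -> List Int)))

Answer: b:=List (Bool -> a) d:=(List Bool -> List Int) e:=(List Int -> (List (Bool -> a) -> (List Bool -> List Int)))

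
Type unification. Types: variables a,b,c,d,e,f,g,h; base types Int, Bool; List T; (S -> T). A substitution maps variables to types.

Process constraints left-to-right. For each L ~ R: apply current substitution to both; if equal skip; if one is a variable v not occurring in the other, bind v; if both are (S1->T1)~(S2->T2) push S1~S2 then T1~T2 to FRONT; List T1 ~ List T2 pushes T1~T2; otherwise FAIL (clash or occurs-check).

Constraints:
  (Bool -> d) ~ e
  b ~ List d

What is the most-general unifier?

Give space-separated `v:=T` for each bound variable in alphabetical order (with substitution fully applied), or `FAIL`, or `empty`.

Answer: b:=List d e:=(Bool -> d)

Derivation:
step 1: unify (Bool -> d) ~ e  [subst: {-} | 1 pending]
  bind e := (Bool -> d)
step 2: unify b ~ List d  [subst: {e:=(Bool -> d)} | 0 pending]
  bind b := List d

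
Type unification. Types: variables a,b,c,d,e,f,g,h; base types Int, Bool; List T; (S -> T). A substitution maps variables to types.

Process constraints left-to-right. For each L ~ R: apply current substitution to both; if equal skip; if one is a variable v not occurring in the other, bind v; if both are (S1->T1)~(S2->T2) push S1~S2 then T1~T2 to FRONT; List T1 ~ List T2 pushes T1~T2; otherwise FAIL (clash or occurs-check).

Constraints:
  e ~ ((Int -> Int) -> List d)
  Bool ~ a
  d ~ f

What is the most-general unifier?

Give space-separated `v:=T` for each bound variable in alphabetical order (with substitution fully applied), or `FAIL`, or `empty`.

Answer: a:=Bool d:=f e:=((Int -> Int) -> List f)

Derivation:
step 1: unify e ~ ((Int -> Int) -> List d)  [subst: {-} | 2 pending]
  bind e := ((Int -> Int) -> List d)
step 2: unify Bool ~ a  [subst: {e:=((Int -> Int) -> List d)} | 1 pending]
  bind a := Bool
step 3: unify d ~ f  [subst: {e:=((Int -> Int) -> List d), a:=Bool} | 0 pending]
  bind d := f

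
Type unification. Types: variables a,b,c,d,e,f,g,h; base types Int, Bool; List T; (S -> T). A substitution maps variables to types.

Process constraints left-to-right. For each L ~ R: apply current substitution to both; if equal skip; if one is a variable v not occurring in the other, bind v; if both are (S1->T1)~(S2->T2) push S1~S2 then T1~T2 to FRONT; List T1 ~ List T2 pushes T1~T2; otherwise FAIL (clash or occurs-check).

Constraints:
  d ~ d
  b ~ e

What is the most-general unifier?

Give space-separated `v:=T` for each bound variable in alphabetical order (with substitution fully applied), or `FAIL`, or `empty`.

step 1: unify d ~ d  [subst: {-} | 1 pending]
  -> identical, skip
step 2: unify b ~ e  [subst: {-} | 0 pending]
  bind b := e

Answer: b:=e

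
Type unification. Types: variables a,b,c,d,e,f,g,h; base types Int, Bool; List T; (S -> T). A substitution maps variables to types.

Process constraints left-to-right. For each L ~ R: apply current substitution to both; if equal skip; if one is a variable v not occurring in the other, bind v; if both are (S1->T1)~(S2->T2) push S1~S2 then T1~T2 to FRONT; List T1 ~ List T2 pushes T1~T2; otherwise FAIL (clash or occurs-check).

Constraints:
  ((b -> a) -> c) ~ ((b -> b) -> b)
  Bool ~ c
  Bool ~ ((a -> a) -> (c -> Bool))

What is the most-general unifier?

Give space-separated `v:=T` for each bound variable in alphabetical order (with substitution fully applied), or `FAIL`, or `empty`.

Answer: FAIL

Derivation:
step 1: unify ((b -> a) -> c) ~ ((b -> b) -> b)  [subst: {-} | 2 pending]
  -> decompose arrow: push (b -> a)~(b -> b), c~b
step 2: unify (b -> a) ~ (b -> b)  [subst: {-} | 3 pending]
  -> decompose arrow: push b~b, a~b
step 3: unify b ~ b  [subst: {-} | 4 pending]
  -> identical, skip
step 4: unify a ~ b  [subst: {-} | 3 pending]
  bind a := b
step 5: unify c ~ b  [subst: {a:=b} | 2 pending]
  bind c := b
step 6: unify Bool ~ b  [subst: {a:=b, c:=b} | 1 pending]
  bind b := Bool
step 7: unify Bool ~ ((Bool -> Bool) -> (Bool -> Bool))  [subst: {a:=b, c:=b, b:=Bool} | 0 pending]
  clash: Bool vs ((Bool -> Bool) -> (Bool -> Bool))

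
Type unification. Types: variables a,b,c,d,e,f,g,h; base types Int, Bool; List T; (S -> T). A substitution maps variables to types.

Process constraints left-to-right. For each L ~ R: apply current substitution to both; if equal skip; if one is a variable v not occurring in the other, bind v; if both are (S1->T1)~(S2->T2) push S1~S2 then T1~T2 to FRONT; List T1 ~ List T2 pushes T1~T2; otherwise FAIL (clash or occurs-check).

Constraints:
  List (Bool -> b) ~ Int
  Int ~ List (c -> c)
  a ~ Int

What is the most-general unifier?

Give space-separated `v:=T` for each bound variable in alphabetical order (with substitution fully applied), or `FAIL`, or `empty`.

Answer: FAIL

Derivation:
step 1: unify List (Bool -> b) ~ Int  [subst: {-} | 2 pending]
  clash: List (Bool -> b) vs Int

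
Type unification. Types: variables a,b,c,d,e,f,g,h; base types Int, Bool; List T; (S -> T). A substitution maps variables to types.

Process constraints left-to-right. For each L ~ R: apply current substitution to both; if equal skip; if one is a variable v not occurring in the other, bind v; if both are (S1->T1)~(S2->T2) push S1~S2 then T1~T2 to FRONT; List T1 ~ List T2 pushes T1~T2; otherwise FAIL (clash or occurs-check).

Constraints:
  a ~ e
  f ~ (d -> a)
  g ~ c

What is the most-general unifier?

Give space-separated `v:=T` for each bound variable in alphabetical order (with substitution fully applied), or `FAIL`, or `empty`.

Answer: a:=e f:=(d -> e) g:=c

Derivation:
step 1: unify a ~ e  [subst: {-} | 2 pending]
  bind a := e
step 2: unify f ~ (d -> e)  [subst: {a:=e} | 1 pending]
  bind f := (d -> e)
step 3: unify g ~ c  [subst: {a:=e, f:=(d -> e)} | 0 pending]
  bind g := c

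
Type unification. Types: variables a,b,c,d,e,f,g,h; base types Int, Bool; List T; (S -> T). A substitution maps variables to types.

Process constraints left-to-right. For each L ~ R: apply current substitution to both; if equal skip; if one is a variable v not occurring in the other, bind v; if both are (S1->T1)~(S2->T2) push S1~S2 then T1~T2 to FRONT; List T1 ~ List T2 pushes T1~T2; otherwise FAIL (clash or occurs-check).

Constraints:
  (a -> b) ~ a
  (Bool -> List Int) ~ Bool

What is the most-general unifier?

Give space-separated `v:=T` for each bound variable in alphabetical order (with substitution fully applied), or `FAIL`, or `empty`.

Answer: FAIL

Derivation:
step 1: unify (a -> b) ~ a  [subst: {-} | 1 pending]
  occurs-check fail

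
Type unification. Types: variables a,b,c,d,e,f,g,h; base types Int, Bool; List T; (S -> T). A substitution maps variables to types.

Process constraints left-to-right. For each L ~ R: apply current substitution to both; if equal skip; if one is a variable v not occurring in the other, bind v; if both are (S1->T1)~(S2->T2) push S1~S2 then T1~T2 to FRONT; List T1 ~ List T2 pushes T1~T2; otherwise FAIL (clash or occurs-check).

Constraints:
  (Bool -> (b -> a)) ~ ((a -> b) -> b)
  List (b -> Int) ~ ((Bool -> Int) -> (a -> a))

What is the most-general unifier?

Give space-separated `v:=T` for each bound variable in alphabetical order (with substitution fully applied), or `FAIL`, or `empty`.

step 1: unify (Bool -> (b -> a)) ~ ((a -> b) -> b)  [subst: {-} | 1 pending]
  -> decompose arrow: push Bool~(a -> b), (b -> a)~b
step 2: unify Bool ~ (a -> b)  [subst: {-} | 2 pending]
  clash: Bool vs (a -> b)

Answer: FAIL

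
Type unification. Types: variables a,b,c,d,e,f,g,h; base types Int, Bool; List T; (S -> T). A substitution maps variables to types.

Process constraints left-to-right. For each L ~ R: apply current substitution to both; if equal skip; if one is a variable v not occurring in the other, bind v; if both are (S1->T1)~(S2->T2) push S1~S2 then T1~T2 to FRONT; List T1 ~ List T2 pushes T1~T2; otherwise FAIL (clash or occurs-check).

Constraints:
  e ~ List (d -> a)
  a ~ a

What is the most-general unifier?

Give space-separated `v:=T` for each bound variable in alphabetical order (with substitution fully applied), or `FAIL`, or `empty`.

step 1: unify e ~ List (d -> a)  [subst: {-} | 1 pending]
  bind e := List (d -> a)
step 2: unify a ~ a  [subst: {e:=List (d -> a)} | 0 pending]
  -> identical, skip

Answer: e:=List (d -> a)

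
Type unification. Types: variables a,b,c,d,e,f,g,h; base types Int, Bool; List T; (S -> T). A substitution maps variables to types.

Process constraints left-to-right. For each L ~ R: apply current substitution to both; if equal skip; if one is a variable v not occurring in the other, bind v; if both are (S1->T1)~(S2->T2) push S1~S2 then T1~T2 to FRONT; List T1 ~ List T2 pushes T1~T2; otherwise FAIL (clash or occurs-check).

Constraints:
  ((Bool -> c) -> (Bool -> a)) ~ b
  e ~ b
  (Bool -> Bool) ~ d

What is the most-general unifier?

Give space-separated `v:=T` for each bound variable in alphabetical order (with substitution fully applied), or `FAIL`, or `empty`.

Answer: b:=((Bool -> c) -> (Bool -> a)) d:=(Bool -> Bool) e:=((Bool -> c) -> (Bool -> a))

Derivation:
step 1: unify ((Bool -> c) -> (Bool -> a)) ~ b  [subst: {-} | 2 pending]
  bind b := ((Bool -> c) -> (Bool -> a))
step 2: unify e ~ ((Bool -> c) -> (Bool -> a))  [subst: {b:=((Bool -> c) -> (Bool -> a))} | 1 pending]
  bind e := ((Bool -> c) -> (Bool -> a))
step 3: unify (Bool -> Bool) ~ d  [subst: {b:=((Bool -> c) -> (Bool -> a)), e:=((Bool -> c) -> (Bool -> a))} | 0 pending]
  bind d := (Bool -> Bool)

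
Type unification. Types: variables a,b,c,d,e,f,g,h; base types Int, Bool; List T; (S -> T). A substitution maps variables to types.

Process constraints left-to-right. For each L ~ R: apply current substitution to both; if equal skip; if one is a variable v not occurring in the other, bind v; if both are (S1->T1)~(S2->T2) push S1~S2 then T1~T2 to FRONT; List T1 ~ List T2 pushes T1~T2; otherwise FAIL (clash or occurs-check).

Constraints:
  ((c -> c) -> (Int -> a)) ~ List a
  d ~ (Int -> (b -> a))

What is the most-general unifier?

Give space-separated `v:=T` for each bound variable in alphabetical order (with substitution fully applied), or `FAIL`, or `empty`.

step 1: unify ((c -> c) -> (Int -> a)) ~ List a  [subst: {-} | 1 pending]
  clash: ((c -> c) -> (Int -> a)) vs List a

Answer: FAIL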